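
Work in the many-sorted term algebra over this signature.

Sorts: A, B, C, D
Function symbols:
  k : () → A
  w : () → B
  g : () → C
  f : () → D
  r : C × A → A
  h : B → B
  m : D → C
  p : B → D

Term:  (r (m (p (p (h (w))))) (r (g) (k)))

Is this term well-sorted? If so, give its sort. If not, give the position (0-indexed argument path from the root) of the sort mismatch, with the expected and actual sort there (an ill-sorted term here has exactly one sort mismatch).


ill-sorted at position [0, 0, 0]: expected B, got D

          (w) : B
        (h (w)) : B
      (p (h (w))) : D
    (p (p (h (w)))) : ✗ arg 0 at [0, 0, 0] has sort D, expected B
    (g) : C
    (k) : A
  (r (g) (k)) : A


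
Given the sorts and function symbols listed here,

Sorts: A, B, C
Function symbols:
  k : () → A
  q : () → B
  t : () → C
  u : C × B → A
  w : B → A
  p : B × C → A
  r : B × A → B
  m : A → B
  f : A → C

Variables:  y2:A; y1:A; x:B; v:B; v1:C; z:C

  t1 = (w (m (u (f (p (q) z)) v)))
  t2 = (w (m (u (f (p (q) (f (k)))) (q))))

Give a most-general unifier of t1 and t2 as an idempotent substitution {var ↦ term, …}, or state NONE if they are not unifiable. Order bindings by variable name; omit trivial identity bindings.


{v ↦ (q), z ↦ (f (k))}


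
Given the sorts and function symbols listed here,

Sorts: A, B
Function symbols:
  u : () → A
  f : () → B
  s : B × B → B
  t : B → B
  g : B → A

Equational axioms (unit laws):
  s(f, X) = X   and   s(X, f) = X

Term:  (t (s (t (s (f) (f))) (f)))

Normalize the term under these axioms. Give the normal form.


1. (t (s (t (s (f) (f))) (f)))  →  (t (t (s (f) (f))))
2. (t (t (s (f) (f))))  →  (t (t (f)))

normal form = (t (t (f)))


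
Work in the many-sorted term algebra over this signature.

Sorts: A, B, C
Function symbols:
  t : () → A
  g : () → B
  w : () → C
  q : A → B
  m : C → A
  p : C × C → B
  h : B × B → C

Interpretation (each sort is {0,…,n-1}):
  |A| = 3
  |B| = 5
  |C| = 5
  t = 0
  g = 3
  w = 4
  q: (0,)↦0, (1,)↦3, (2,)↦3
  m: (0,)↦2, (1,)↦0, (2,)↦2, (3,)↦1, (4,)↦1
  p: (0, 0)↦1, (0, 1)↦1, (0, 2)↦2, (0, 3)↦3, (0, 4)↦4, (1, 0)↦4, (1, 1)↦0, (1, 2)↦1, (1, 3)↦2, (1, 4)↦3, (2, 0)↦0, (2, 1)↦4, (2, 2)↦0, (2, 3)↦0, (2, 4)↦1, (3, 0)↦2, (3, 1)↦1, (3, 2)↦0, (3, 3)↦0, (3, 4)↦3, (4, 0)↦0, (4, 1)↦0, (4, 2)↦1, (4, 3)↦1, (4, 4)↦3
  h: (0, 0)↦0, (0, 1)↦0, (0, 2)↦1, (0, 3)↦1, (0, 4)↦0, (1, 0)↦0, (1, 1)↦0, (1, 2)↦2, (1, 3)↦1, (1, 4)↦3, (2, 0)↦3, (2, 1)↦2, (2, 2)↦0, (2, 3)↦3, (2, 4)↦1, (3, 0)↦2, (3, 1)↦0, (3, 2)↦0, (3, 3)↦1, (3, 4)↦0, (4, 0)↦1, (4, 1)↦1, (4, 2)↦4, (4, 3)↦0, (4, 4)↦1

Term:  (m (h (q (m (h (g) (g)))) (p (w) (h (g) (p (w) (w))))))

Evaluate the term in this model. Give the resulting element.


  g = 3
  g = 3
  (h (g) (g)) = h(3, 3) = 1
  (m (h (g) (g))) = m(1,) = 0
  (q (m (h (g) (g)))) = q(0,) = 0
  w = 4
  g = 3
  w = 4
  w = 4
  (p (w) (w)) = p(4, 4) = 3
  (h (g) (p (w) (w))) = h(3, 3) = 1
  (p (w) (h (g) (p (w) (w)))) = p(4, 1) = 0
  (h (q (m (h (g) (g)))) (p (w) (h (g) (p (w) (w))))) = h(0, 0) = 0
  (m (h (q (m (h (g) (g)))) (p (w) (h (g) (p (w) (w)))))) = m(0,) = 2

value = 2


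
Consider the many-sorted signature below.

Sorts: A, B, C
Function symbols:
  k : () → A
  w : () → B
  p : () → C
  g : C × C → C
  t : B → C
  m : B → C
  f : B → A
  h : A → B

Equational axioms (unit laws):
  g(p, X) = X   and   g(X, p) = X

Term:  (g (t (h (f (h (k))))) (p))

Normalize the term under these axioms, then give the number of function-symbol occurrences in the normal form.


size = 5

1. (g (t (h (f (h (k))))) (p))  →  (t (h (f (h (k)))))
normal form: (t (h (f (h (k)))))


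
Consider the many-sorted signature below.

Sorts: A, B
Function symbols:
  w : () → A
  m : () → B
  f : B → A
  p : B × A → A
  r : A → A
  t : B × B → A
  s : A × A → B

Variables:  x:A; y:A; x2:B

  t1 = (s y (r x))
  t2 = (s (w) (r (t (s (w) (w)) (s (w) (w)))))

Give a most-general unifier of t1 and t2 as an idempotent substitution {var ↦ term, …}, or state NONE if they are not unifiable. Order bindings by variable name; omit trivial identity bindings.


{x ↦ (t (s (w) (w)) (s (w) (w))), y ↦ (w)}


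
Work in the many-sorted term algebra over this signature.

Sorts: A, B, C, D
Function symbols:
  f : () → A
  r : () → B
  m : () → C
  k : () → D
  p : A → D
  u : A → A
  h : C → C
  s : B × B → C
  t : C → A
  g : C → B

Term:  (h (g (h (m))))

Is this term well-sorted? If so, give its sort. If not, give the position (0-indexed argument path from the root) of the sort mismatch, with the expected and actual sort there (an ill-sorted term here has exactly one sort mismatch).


      (m) : C
    (h (m)) : C
  (g (h (m))) : B
(h (g (h (m)))) : ✗ arg 0 at [0] has sort B, expected C

ill-sorted at position [0]: expected C, got B


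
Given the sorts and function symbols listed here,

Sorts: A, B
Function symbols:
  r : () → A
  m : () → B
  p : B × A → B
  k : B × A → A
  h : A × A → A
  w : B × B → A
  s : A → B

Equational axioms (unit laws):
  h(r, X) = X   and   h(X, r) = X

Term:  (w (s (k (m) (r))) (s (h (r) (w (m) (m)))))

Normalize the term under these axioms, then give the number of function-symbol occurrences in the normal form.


size = 9

1. (w (s (k (m) (r))) (s (h (r) (w (m) (m)))))  →  (w (s (k (m) (r))) (s (w (m) (m))))
normal form: (w (s (k (m) (r))) (s (w (m) (m))))


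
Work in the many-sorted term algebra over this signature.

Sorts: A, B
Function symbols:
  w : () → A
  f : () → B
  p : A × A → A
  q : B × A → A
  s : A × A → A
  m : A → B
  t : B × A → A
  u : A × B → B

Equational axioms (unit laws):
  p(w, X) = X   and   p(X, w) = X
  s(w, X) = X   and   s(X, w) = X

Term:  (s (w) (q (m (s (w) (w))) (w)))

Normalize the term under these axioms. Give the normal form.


normal form = (q (m (w)) (w))

1. (s (w) (q (m (s (w) (w))) (w)))  →  (q (m (s (w) (w))) (w))
2. (q (m (s (w) (w))) (w))  →  (q (m (w)) (w))


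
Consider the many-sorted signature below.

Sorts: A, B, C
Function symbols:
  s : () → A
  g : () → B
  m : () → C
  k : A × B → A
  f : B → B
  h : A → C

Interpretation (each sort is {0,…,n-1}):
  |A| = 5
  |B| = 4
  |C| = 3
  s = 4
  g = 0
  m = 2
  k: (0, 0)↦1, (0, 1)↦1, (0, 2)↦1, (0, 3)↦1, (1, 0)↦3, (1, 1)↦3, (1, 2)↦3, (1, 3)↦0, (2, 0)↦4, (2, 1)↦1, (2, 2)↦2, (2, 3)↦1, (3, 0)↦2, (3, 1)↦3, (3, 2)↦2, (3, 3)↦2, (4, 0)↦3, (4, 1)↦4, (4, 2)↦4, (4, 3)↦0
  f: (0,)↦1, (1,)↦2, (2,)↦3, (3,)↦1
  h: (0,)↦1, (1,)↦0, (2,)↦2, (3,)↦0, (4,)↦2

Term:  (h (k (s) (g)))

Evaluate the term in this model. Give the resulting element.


  s = 4
  g = 0
  (k (s) (g)) = k(4, 0) = 3
  (h (k (s) (g))) = h(3,) = 0

value = 0


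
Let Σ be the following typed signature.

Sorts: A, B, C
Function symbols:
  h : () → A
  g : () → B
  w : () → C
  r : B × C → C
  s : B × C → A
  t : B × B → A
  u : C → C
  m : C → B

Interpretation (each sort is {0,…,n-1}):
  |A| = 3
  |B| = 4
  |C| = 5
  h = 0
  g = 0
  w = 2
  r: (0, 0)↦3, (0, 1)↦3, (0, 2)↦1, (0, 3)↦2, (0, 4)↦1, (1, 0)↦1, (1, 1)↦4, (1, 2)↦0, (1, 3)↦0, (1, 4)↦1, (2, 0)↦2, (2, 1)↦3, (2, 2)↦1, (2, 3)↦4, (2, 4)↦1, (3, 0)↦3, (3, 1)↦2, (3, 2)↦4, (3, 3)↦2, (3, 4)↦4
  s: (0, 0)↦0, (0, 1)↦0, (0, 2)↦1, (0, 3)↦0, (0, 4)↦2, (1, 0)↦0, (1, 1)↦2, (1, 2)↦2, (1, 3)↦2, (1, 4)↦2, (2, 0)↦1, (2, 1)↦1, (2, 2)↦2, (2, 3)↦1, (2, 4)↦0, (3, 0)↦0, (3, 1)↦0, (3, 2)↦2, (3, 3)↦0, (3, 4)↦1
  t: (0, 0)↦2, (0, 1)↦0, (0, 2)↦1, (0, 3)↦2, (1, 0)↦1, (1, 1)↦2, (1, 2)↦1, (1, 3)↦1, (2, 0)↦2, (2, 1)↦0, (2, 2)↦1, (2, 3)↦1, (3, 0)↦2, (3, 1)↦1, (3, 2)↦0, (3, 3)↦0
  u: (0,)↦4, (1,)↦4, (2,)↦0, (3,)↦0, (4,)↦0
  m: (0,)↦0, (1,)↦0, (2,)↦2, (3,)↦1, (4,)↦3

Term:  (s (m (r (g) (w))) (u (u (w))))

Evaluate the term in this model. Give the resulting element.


  g = 0
  w = 2
  (r (g) (w)) = r(0, 2) = 1
  (m (r (g) (w))) = m(1,) = 0
  w = 2
  (u (w)) = u(2,) = 0
  (u (u (w))) = u(0,) = 4
  (s (m (r (g) (w))) (u (u (w)))) = s(0, 4) = 2

value = 2


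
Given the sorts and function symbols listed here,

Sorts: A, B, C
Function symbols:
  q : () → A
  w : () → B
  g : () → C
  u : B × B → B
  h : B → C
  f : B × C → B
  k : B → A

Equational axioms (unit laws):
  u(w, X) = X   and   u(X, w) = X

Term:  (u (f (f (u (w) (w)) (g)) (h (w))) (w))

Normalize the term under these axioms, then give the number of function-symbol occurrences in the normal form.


1. (u (f (f (u (w) (w)) (g)) (h (w))) (w))  →  (f (f (u (w) (w)) (g)) (h (w)))
2. (f (f (u (w) (w)) (g)) (h (w)))  →  (f (f (w) (g)) (h (w)))
normal form: (f (f (w) (g)) (h (w)))

size = 6


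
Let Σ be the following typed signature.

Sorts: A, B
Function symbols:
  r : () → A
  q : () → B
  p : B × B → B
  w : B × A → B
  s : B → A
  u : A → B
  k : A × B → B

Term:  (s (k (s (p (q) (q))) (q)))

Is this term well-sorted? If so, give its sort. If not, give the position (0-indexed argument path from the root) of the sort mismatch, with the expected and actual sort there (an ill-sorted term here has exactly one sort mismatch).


        (q) : B
        (q) : B
      (p (q) (q)) : B
    (s (p (q) (q))) : A
    (q) : B
  (k (s (p (q) (q))) (q)) : B
(s (k (s (p (q) (q))) (q))) : A

well-sorted; sort = A


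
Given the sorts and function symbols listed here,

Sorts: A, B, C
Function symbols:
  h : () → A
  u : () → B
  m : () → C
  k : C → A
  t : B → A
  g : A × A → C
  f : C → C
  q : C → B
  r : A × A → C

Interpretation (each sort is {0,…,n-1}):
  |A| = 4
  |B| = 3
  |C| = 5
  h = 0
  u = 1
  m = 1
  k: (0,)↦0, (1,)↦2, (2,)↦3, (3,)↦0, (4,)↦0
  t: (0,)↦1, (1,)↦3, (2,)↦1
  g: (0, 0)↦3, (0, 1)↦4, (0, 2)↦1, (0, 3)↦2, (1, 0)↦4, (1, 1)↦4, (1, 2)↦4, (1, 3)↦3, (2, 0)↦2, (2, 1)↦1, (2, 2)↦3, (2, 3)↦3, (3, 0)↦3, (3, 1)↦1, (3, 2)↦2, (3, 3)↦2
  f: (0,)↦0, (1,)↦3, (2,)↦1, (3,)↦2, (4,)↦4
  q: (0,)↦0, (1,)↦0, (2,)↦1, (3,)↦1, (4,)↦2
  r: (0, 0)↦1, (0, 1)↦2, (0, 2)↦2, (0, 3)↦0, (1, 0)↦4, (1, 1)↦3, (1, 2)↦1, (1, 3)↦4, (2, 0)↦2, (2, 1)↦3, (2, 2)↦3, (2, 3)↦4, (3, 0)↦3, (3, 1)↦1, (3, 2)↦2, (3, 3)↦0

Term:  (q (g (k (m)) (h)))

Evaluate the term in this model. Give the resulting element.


  m = 1
  (k (m)) = k(1,) = 2
  h = 0
  (g (k (m)) (h)) = g(2, 0) = 2
  (q (g (k (m)) (h))) = q(2,) = 1

value = 1


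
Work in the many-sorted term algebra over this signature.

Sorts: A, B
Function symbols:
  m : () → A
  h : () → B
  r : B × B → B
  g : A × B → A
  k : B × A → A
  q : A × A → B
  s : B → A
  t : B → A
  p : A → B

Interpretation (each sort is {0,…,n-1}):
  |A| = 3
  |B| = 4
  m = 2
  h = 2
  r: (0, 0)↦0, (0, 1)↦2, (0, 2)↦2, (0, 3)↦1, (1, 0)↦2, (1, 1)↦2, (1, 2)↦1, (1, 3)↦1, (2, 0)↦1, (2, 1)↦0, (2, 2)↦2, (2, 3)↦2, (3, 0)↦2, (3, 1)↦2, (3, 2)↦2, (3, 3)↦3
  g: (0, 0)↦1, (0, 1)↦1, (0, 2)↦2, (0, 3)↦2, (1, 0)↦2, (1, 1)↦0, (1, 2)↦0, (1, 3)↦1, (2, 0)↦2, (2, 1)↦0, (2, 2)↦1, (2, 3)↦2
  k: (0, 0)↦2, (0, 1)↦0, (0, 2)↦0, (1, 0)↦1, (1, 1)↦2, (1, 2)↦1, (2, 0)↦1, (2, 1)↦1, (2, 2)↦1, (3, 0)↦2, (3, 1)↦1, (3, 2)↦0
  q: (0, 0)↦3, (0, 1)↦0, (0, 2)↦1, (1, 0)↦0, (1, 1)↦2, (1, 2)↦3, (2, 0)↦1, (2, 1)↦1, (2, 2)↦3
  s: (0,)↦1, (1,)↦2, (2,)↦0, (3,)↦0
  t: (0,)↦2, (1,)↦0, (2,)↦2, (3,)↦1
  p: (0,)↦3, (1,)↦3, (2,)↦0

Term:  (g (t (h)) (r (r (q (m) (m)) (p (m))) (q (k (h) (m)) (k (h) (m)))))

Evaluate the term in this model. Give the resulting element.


value = 1

  h = 2
  (t (h)) = t(2,) = 2
  m = 2
  m = 2
  (q (m) (m)) = q(2, 2) = 3
  m = 2
  (p (m)) = p(2,) = 0
  (r (q (m) (m)) (p (m))) = r(3, 0) = 2
  h = 2
  m = 2
  (k (h) (m)) = k(2, 2) = 1
  h = 2
  m = 2
  (k (h) (m)) = k(2, 2) = 1
  (q (k (h) (m)) (k (h) (m))) = q(1, 1) = 2
  (r (r (q (m) (m)) (p (m))) (q (k (h) (m)) (k (h) (m)))) = r(2, 2) = 2
  (g (t (h)) (r (r (q (m) (m)) (p (m))) (q (k (h) (m)) (k (h) (m))))) = g(2, 2) = 1


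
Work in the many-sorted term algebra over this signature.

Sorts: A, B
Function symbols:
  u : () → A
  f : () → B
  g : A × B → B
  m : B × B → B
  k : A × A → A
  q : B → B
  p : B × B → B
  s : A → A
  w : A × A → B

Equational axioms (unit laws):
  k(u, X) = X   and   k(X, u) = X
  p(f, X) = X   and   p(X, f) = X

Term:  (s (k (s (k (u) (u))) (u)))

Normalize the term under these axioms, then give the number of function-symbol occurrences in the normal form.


1. (s (k (s (k (u) (u))) (u)))  →  (s (s (k (u) (u))))
2. (s (s (k (u) (u))))  →  (s (s (u)))
normal form: (s (s (u)))

size = 3


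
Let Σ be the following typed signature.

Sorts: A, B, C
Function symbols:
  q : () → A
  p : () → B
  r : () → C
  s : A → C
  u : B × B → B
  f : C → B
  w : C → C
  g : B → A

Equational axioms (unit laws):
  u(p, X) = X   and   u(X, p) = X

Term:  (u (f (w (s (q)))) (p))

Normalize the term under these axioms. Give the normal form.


normal form = (f (w (s (q))))

1. (u (f (w (s (q)))) (p))  →  (f (w (s (q))))


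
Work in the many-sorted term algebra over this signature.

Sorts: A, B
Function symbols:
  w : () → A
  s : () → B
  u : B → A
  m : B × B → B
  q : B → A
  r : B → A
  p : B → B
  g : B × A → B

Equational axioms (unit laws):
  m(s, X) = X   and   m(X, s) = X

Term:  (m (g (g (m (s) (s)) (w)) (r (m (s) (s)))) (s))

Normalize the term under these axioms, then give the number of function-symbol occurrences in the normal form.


size = 6

1. (m (g (g (m (s) (s)) (w)) (r (m (s) (s)))) (s))  →  (g (g (m (s) (s)) (w)) (r (m (s) (s))))
2. (g (g (m (s) (s)) (w)) (r (m (s) (s))))  →  (g (g (s) (w)) (r (m (s) (s))))
3. (g (g (s) (w)) (r (m (s) (s))))  →  (g (g (s) (w)) (r (s)))
normal form: (g (g (s) (w)) (r (s)))


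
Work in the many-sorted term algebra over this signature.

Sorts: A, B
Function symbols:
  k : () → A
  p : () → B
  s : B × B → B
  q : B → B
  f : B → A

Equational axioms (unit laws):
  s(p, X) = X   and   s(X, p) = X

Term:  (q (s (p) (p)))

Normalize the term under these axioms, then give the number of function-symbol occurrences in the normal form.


1. (q (s (p) (p)))  →  (q (p))
normal form: (q (p))

size = 2


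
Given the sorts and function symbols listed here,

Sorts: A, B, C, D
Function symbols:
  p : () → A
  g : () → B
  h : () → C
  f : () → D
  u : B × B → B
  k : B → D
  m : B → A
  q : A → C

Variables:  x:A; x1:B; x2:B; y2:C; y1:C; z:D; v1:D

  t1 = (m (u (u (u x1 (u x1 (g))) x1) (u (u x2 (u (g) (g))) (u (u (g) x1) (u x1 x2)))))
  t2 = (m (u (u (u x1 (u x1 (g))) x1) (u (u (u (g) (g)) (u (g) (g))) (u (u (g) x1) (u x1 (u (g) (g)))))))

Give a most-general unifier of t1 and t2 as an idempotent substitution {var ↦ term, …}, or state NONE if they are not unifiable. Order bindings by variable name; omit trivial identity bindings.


{x2 ↦ (u (g) (g))}


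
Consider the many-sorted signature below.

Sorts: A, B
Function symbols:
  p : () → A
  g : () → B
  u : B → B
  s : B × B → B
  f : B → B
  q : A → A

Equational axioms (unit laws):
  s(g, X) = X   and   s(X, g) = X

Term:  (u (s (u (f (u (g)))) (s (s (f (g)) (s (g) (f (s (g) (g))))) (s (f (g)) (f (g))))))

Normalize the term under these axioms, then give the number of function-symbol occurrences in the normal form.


1. (u (s (u (f (u (g)))) (s (s (f (g)) (s (g) (f (s (g) (g))))) (s (f (g)) (f (g))))))  →  (u (s (u (f (u (g)))) (s (s (f (g)) (f (s (g) (g)))) (s (f (g)) (f (g))))))
2. (u (s (u (f (u (g)))) (s (s (f (g)) (f (s (g) (g)))) (s (f (g)) (f (g))))))  →  (u (s (u (f (u (g)))) (s (s (f (g)) (f (g))) (s (f (g)) (f (g))))))
normal form: (u (s (u (f (u (g)))) (s (s (f (g)) (f (g))) (s (f (g)) (f (g))))))

size = 17


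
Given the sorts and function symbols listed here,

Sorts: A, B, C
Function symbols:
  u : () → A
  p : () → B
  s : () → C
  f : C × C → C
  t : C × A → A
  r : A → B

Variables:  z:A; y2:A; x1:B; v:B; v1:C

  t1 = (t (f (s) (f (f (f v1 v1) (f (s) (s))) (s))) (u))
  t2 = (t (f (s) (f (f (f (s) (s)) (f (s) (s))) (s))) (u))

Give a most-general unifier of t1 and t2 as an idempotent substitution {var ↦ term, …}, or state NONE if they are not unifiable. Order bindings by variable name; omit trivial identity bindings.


{v1 ↦ (s)}


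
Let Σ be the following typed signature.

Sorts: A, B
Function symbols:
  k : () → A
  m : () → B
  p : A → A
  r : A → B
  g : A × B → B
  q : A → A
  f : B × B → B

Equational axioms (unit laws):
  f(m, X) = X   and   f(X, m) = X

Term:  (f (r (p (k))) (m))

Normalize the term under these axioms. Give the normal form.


normal form = (r (p (k)))

1. (f (r (p (k))) (m))  →  (r (p (k)))


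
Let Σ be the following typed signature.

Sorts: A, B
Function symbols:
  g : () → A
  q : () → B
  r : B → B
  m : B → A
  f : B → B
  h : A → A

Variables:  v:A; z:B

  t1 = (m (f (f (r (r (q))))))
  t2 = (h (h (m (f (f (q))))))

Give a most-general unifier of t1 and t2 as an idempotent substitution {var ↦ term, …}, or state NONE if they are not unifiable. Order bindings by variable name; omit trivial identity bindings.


NONE (not unifiable)

head clash or occurs-check failure — not unifiable


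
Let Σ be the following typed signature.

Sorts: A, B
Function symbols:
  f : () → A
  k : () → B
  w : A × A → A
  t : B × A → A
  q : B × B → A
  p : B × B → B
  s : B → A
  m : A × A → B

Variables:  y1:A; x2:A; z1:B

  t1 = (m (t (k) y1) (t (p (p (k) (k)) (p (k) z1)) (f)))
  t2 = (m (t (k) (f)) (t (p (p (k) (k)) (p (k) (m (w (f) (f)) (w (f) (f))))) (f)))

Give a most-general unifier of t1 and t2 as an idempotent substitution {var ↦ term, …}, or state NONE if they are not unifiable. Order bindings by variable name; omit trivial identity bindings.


{y1 ↦ (f), z1 ↦ (m (w (f) (f)) (w (f) (f)))}


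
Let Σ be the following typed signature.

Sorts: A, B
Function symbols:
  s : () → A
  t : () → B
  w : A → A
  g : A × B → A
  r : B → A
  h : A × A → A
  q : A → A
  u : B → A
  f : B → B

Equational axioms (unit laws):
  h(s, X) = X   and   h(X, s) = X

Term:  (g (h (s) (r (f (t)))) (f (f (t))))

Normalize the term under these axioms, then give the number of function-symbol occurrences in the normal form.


1. (g (h (s) (r (f (t)))) (f (f (t))))  →  (g (r (f (t))) (f (f (t))))
normal form: (g (r (f (t))) (f (f (t))))

size = 7


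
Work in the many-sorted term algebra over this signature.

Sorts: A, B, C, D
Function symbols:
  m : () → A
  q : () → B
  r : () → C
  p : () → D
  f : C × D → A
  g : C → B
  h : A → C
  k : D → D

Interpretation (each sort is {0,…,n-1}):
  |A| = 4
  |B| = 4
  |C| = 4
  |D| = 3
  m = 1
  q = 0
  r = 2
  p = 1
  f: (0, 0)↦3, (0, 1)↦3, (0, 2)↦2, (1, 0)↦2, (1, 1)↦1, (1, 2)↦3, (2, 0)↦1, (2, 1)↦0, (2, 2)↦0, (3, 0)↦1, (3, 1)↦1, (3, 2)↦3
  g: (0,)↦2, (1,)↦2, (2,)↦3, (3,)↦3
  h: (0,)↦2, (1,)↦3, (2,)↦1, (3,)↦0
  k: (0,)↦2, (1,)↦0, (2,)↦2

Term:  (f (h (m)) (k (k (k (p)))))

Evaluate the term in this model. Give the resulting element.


value = 3

  m = 1
  (h (m)) = h(1,) = 3
  p = 1
  (k (p)) = k(1,) = 0
  (k (k (p))) = k(0,) = 2
  (k (k (k (p)))) = k(2,) = 2
  (f (h (m)) (k (k (k (p))))) = f(3, 2) = 3


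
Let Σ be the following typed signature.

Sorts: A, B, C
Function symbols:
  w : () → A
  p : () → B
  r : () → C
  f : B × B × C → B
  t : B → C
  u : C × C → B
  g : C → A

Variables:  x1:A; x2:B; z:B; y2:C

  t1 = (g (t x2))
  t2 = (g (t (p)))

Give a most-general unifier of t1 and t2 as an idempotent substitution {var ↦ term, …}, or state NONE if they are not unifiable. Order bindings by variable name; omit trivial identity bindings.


{x2 ↦ (p)}


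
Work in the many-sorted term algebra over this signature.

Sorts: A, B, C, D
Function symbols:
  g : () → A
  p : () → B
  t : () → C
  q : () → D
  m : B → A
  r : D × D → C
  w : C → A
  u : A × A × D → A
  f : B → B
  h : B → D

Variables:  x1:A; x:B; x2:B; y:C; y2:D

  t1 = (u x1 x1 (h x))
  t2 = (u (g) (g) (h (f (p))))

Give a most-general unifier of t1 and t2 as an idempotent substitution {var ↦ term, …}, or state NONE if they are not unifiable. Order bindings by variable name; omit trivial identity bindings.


{x ↦ (f (p)), x1 ↦ (g)}


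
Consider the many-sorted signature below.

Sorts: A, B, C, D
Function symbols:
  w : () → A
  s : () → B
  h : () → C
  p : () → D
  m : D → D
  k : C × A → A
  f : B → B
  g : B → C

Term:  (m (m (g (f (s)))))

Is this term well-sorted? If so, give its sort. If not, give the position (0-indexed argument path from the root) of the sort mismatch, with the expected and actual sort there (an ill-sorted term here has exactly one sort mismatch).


        (s) : B
      (f (s)) : B
    (g (f (s))) : C
  (m (g (f (s)))) : ✗ arg 0 at [0, 0] has sort C, expected D

ill-sorted at position [0, 0]: expected D, got C


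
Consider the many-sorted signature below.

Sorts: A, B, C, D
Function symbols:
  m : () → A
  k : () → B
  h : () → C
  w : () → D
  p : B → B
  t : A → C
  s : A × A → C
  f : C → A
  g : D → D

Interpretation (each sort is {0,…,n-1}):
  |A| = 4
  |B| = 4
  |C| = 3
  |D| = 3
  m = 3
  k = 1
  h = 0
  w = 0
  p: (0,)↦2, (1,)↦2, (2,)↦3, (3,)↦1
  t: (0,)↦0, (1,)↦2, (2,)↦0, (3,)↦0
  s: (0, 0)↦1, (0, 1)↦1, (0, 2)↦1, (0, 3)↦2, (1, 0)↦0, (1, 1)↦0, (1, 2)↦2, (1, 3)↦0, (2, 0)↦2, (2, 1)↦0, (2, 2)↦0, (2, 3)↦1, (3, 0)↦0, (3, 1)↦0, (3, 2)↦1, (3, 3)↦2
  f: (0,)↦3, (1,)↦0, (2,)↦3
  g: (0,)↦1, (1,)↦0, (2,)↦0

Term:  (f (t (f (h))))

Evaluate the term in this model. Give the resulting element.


  h = 0
  (f (h)) = f(0,) = 3
  (t (f (h))) = t(3,) = 0
  (f (t (f (h)))) = f(0,) = 3

value = 3


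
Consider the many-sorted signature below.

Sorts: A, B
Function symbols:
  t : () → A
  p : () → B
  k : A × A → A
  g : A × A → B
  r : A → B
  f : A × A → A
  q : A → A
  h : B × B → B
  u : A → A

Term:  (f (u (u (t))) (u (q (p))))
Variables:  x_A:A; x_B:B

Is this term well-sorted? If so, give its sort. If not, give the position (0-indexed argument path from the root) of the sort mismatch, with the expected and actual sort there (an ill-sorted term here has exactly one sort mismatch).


ill-sorted at position [1, 0, 0]: expected A, got B

      (t) : A
    (u (t)) : A
  (u (u (t))) : A
      (p) : B
    (q (p)) : ✗ arg 0 at [1, 0, 0] has sort B, expected A


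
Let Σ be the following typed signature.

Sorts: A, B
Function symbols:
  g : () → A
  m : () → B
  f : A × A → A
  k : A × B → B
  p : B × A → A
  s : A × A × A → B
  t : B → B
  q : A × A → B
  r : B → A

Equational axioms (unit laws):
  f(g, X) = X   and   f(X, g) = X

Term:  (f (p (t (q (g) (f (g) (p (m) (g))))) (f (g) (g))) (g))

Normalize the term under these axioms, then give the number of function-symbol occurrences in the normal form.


size = 8

1. (f (p (t (q (g) (f (g) (p (m) (g))))) (f (g) (g))) (g))  →  (p (t (q (g) (f (g) (p (m) (g))))) (f (g) (g)))
2. (p (t (q (g) (f (g) (p (m) (g))))) (f (g) (g)))  →  (p (t (q (g) (p (m) (g)))) (f (g) (g)))
3. (p (t (q (g) (p (m) (g)))) (f (g) (g)))  →  (p (t (q (g) (p (m) (g)))) (g))
normal form: (p (t (q (g) (p (m) (g)))) (g))


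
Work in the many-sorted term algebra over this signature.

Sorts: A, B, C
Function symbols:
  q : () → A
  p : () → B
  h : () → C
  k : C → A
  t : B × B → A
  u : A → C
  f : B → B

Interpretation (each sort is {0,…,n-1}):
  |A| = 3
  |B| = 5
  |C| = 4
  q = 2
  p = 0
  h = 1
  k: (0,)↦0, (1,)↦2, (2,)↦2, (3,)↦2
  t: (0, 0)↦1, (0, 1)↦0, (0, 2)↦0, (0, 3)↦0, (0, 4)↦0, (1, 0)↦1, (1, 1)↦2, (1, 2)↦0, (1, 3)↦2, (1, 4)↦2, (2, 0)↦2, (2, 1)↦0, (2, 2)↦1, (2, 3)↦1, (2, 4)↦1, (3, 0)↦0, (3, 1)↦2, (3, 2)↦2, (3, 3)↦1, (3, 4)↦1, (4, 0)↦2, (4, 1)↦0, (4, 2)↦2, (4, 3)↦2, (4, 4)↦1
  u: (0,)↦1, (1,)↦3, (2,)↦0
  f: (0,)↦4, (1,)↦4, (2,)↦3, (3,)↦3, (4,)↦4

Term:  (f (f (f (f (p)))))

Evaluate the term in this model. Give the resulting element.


value = 4

  p = 0
  (f (p)) = f(0,) = 4
  (f (f (p))) = f(4,) = 4
  (f (f (f (p)))) = f(4,) = 4
  (f (f (f (f (p))))) = f(4,) = 4


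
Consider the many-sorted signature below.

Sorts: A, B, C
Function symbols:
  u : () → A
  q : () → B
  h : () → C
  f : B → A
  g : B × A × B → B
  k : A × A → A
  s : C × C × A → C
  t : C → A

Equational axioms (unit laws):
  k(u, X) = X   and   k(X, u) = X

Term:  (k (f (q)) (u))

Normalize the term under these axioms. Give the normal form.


normal form = (f (q))

1. (k (f (q)) (u))  →  (f (q))


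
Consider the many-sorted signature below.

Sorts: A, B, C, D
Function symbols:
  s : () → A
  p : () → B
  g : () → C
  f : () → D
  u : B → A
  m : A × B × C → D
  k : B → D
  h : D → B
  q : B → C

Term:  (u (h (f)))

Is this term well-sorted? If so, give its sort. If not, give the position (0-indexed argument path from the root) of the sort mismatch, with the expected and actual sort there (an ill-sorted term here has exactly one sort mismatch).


well-sorted; sort = A

    (f) : D
  (h (f)) : B
(u (h (f))) : A


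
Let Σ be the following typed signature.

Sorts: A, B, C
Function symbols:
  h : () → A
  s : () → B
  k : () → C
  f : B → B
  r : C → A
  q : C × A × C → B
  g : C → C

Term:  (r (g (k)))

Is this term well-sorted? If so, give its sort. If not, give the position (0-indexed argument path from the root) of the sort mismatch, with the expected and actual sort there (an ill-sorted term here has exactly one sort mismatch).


well-sorted; sort = A

    (k) : C
  (g (k)) : C
(r (g (k))) : A


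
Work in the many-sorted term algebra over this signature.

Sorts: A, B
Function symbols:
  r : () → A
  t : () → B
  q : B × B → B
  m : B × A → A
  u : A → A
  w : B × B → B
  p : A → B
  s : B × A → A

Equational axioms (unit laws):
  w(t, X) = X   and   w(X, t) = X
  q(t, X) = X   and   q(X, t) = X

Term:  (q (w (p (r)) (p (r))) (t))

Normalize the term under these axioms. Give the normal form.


normal form = (w (p (r)) (p (r)))

1. (q (w (p (r)) (p (r))) (t))  →  (w (p (r)) (p (r)))


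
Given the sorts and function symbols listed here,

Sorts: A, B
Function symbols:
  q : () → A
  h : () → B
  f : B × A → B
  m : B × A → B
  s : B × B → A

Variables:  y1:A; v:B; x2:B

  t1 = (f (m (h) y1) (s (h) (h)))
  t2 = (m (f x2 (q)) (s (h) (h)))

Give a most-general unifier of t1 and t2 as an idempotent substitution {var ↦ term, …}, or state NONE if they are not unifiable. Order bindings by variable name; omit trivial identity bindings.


head clash or occurs-check failure — not unifiable

NONE (not unifiable)


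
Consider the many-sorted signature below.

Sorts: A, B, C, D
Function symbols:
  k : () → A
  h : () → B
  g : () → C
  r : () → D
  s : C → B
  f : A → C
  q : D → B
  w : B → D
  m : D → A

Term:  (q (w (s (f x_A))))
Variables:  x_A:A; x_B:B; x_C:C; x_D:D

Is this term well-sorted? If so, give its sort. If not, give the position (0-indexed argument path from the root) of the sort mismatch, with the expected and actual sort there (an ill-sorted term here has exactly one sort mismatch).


well-sorted; sort = B

        x_A : A
      (f x_A) : C
    (s (f x_A)) : B
  (w (s (f x_A))) : D
(q (w (s (f x_A)))) : B


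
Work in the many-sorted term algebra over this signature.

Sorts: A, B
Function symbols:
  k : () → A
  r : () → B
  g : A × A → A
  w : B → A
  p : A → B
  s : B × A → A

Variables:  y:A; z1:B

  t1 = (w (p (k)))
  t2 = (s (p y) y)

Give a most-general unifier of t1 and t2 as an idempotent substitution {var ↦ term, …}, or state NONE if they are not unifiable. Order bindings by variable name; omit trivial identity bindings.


head clash or occurs-check failure — not unifiable

NONE (not unifiable)


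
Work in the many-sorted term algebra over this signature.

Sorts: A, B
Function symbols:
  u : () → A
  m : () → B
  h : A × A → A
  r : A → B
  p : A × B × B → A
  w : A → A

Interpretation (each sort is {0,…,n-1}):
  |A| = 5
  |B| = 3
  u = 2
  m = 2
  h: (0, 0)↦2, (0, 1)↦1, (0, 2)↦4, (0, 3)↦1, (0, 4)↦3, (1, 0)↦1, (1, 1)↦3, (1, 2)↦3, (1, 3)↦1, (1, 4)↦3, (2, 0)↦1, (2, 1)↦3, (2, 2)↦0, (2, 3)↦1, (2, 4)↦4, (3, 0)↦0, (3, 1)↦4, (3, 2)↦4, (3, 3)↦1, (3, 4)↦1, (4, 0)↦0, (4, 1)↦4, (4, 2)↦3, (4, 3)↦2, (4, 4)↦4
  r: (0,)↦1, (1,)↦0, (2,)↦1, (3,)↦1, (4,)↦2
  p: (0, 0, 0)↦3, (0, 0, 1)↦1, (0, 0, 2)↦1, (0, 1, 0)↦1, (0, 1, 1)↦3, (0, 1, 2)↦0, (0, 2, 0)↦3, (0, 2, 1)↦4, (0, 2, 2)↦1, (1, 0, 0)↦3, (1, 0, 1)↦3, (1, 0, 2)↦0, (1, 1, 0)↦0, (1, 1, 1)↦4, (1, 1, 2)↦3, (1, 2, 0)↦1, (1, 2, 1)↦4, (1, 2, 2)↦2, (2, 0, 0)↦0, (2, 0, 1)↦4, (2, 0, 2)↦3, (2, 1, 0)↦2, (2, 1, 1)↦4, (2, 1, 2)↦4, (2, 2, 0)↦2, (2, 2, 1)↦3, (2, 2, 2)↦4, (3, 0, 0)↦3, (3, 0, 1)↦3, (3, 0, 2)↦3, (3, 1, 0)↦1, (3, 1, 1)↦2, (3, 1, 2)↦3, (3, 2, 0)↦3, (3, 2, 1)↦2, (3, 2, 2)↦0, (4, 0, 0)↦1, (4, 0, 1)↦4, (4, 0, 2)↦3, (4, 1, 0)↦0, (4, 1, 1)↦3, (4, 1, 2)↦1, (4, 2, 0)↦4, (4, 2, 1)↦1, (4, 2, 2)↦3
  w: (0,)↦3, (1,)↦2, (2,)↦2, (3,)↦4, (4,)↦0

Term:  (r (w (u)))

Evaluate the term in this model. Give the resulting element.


  u = 2
  (w (u)) = w(2,) = 2
  (r (w (u))) = r(2,) = 1

value = 1


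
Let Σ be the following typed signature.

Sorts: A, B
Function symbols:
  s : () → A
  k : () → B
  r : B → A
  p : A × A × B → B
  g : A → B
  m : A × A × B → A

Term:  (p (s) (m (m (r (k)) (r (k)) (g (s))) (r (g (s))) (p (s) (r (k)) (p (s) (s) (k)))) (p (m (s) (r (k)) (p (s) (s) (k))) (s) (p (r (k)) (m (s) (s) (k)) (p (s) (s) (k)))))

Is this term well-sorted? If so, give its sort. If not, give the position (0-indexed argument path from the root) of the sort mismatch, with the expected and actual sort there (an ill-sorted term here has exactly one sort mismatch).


  (s) : A
        (k) : B
      (r (k)) : A
        (k) : B
      (r (k)) : A
        (s) : A
      (g (s)) : B
    (m (r (k)) (r (k)) (g (s))) : A
        (s) : A
      (g (s)) : B
    (r (g (s))) : A
      (s) : A
        (k) : B
      (r (k)) : A
        (s) : A
        (s) : A
        (k) : B
      (p (s) (s) (k)) : B
    (p (s) (r (k)) (p (s) (s) (k))) : B
  (m (m (r (k)) (r (k)) (g (s))) (r (g (s))) (p (s) (r (k)) (p (s) (s) (k)))) : A
      (s) : A
        (k) : B
      (r (k)) : A
        (s) : A
        (s) : A
        (k) : B
      (p (s) (s) (k)) : B
    (m (s) (r (k)) (p (s) (s) (k))) : A
    (s) : A
        (k) : B
      (r (k)) : A
        (s) : A
        (s) : A
        (k) : B
      (m (s) (s) (k)) : A
        (s) : A
        (s) : A
        (k) : B
      (p (s) (s) (k)) : B
    (p (r (k)) (m (s) (s) (k)) (p (s) (s) (k))) : B
  (p (m (s) (r (k)) (p (s) (s) (k))) (s) (p (r (k)) (m (s) (s) (k)) (p (s) (s) (k)))) : B
(p (s) (m (m (r (k)) (r (k)) (g (s))) (r (g (s))) (p (s) (r (k)) (p (s) (s) (k)))) (p (m (s) (r (k)) (p (s) (s) (k))) (s) (p (r (k)) (m (s) (s) (k)) (p (s) (s) (k))))) : B

well-sorted; sort = B


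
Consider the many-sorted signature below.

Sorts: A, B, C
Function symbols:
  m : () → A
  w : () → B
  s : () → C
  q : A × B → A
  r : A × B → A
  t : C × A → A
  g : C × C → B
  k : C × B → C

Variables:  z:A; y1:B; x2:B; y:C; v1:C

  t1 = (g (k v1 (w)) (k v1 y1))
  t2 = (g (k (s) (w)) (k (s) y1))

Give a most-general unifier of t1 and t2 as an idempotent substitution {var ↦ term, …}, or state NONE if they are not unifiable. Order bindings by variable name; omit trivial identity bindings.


{v1 ↦ (s)}


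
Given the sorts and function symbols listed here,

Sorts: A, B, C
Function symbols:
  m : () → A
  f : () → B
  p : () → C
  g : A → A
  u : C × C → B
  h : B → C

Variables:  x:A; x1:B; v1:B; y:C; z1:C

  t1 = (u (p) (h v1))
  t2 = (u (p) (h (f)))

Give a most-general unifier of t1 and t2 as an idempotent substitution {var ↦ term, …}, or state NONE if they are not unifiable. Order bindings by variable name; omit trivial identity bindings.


{v1 ↦ (f)}


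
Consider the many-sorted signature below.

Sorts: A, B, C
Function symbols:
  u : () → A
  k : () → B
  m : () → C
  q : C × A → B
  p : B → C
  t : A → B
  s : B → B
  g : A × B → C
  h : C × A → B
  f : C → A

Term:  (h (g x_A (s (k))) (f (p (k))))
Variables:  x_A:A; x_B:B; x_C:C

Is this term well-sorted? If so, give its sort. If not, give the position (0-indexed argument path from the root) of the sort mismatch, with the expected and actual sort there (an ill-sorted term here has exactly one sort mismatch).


    x_A : A
      (k) : B
    (s (k)) : B
  (g x_A (s (k))) : C
      (k) : B
    (p (k)) : C
  (f (p (k))) : A
(h (g x_A (s (k))) (f (p (k)))) : B

well-sorted; sort = B


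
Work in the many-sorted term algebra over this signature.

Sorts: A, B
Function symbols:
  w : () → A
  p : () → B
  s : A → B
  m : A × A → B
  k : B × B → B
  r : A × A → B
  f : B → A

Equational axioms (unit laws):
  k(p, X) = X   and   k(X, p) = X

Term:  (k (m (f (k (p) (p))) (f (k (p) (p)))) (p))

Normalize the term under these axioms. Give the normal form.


normal form = (m (f (p)) (f (p)))

1. (k (m (f (k (p) (p))) (f (k (p) (p)))) (p))  →  (m (f (k (p) (p))) (f (k (p) (p))))
2. (m (f (k (p) (p))) (f (k (p) (p))))  →  (m (f (p)) (f (k (p) (p))))
3. (m (f (p)) (f (k (p) (p))))  →  (m (f (p)) (f (p)))


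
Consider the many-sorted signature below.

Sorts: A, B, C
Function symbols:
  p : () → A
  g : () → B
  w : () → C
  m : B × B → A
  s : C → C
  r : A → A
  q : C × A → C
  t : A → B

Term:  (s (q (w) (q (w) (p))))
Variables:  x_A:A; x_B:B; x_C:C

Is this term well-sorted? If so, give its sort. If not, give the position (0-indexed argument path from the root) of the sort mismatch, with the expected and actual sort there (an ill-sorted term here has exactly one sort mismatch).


    (w) : C
      (w) : C
      (p) : A
    (q (w) (p)) : C
  (q (w) (q (w) (p))) : ✗ arg 1 at [0, 1] has sort C, expected A

ill-sorted at position [0, 1]: expected A, got C


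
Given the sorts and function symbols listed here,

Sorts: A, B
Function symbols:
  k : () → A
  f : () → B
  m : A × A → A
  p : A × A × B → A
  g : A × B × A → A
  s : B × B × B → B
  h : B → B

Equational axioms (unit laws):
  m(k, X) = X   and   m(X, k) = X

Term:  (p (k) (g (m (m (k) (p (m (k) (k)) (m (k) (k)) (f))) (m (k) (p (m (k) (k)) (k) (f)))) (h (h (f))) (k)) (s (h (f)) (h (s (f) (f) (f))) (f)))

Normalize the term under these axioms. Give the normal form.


1. (p (k) (g (m (m (k) (p (m (k) (k)) (m (k) (k)) (f))) (m (k) (p (m (k) (k)) (k) (f)))) (h (h (f))) (k)) (s (h (f)) (h (s (f) (f) (f))) (f)))  →  (p (k) (g (m (p (m (k) (k)) (m (k) (k)) (f)) (m (k) (p (m (k) (k)) (k) (f)))) (h (h (f))) (k)) (s (h (f)) (h (s (f) (f) (f))) (f)))
2. (p (k) (g (m (p (m (k) (k)) (m (k) (k)) (f)) (m (k) (p (m (k) (k)) (k) (f)))) (h (h (f))) (k)) (s (h (f)) (h (s (f) (f) (f))) (f)))  →  (p (k) (g (m (p (k) (m (k) (k)) (f)) (m (k) (p (m (k) (k)) (k) (f)))) (h (h (f))) (k)) (s (h (f)) (h (s (f) (f) (f))) (f)))
3. (p (k) (g (m (p (k) (m (k) (k)) (f)) (m (k) (p (m (k) (k)) (k) (f)))) (h (h (f))) (k)) (s (h (f)) (h (s (f) (f) (f))) (f)))  →  (p (k) (g (m (p (k) (k) (f)) (m (k) (p (m (k) (k)) (k) (f)))) (h (h (f))) (k)) (s (h (f)) (h (s (f) (f) (f))) (f)))
4. (p (k) (g (m (p (k) (k) (f)) (m (k) (p (m (k) (k)) (k) (f)))) (h (h (f))) (k)) (s (h (f)) (h (s (f) (f) (f))) (f)))  →  (p (k) (g (m (p (k) (k) (f)) (p (m (k) (k)) (k) (f))) (h (h (f))) (k)) (s (h (f)) (h (s (f) (f) (f))) (f)))
5. (p (k) (g (m (p (k) (k) (f)) (p (m (k) (k)) (k) (f))) (h (h (f))) (k)) (s (h (f)) (h (s (f) (f) (f))) (f)))  →  (p (k) (g (m (p (k) (k) (f)) (p (k) (k) (f))) (h (h (f))) (k)) (s (h (f)) (h (s (f) (f) (f))) (f)))

normal form = (p (k) (g (m (p (k) (k) (f)) (p (k) (k) (f))) (h (h (f))) (k)) (s (h (f)) (h (s (f) (f) (f))) (f)))


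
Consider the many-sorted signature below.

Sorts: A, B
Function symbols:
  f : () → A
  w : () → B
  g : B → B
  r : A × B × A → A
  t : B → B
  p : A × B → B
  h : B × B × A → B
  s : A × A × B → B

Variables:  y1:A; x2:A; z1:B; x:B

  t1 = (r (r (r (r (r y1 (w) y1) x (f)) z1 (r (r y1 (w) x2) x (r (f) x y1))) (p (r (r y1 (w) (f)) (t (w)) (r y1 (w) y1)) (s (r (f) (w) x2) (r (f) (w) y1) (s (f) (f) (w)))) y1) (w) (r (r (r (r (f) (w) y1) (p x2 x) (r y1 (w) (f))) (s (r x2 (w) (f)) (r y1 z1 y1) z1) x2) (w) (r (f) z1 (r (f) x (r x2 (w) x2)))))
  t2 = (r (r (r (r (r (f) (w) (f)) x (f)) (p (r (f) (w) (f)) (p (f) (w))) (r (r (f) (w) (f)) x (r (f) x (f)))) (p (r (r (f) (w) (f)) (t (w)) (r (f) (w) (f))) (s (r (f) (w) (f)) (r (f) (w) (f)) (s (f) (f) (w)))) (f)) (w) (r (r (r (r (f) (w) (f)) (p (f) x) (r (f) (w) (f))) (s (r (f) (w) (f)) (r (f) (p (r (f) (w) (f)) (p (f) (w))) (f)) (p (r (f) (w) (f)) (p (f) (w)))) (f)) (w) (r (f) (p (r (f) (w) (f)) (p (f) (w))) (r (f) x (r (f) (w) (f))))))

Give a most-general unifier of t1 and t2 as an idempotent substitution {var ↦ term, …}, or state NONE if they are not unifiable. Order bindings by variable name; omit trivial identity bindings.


{x2 ↦ (f), y1 ↦ (f), z1 ↦ (p (r (f) (w) (f)) (p (f) (w)))}


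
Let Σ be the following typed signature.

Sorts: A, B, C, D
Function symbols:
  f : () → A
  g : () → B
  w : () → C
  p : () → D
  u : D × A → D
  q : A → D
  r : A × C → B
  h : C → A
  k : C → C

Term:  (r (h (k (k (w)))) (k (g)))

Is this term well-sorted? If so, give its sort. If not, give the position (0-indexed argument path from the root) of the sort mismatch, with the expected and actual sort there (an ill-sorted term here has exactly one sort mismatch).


        (w) : C
      (k (w)) : C
    (k (k (w))) : C
  (h (k (k (w)))) : A
    (g) : B
  (k (g)) : ✗ arg 0 at [1, 0] has sort B, expected C

ill-sorted at position [1, 0]: expected C, got B


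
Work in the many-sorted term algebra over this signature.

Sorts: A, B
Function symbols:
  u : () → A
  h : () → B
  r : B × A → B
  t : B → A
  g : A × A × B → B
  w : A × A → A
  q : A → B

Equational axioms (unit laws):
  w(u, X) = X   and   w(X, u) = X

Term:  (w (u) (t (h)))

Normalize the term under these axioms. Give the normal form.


1. (w (u) (t (h)))  →  (t (h))

normal form = (t (h))


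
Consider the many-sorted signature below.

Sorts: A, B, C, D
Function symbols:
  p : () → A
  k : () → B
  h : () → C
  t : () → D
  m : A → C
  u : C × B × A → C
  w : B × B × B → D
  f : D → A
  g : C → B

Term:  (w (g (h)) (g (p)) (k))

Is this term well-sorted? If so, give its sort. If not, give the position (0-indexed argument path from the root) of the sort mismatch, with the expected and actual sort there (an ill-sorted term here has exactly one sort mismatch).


    (h) : C
  (g (h)) : B
    (p) : A
  (g (p)) : ✗ arg 0 at [1, 0] has sort A, expected C
  (k) : B

ill-sorted at position [1, 0]: expected C, got A


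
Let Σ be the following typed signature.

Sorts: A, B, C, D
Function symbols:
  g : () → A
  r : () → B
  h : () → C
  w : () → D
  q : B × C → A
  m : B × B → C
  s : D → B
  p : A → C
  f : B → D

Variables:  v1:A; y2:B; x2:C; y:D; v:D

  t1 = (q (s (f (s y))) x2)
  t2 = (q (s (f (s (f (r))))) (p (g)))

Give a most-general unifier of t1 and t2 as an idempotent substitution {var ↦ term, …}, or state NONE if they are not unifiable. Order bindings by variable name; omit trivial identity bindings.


{x2 ↦ (p (g)), y ↦ (f (r))}
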